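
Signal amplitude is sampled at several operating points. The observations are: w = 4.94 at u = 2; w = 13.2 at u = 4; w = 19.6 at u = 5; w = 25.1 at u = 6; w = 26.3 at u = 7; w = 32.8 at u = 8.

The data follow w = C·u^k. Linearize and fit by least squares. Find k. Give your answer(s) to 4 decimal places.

Let Y = ln w. Fitting Y = k·ln u + ln C by least squares:
Σln u = 9.5060, Σ(ln u)² = 16.3136, Σln w = 17.1360, Σln u·ln w = 28.8681.
Equations: 16.3136·k + 9.5060·ln C = 28.8681;  9.5060·k + 6·ln C = 17.1360.
Slope k = (n·Σln u·ln w − Σln u·Σln w)/(n·Σ(ln u)² − (Σln u)²) = (6·28.8681 − 9.5060·17.1360)/7.5177 = 1.37199; ln C = (Σln w − k·Σln u)/n = 0.68232.

k = 1.3720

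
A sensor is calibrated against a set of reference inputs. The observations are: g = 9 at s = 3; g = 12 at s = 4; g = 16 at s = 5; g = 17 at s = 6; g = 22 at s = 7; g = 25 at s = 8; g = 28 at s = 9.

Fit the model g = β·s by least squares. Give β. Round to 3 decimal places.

β = 3.082

Setting ∂/∂β … = 0 gives: 280·β = 863.
(Σs·s = 280, Σs·g = 863.)
Hence β = 863 / 280 ≈ 3.08214.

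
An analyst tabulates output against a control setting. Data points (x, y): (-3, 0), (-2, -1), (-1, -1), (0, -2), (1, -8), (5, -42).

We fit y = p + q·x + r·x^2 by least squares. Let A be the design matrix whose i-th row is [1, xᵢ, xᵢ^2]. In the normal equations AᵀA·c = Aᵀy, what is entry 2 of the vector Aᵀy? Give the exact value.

-215

Entry 2 ↔ basis x, so (Aᵀy)_{2} = Σᵢ (x)·yᵢ = (-3)·(0) + (-2)·(-1) + (-1)·(-1) + (0)·(-2) + (1)·(-8) + (5)·(-42) = -215.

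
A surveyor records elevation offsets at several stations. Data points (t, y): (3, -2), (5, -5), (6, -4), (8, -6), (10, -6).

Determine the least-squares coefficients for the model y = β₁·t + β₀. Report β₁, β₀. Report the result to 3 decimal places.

Entries of XᵀX: Σt·t = 234, Σt = 32, Σ1 = 5.
Moment sums: Σt·y = -163, Σy = -23.
So XᵀX·[β₁, β₀]ᵀ = Xᵀy: [[234, 32]; [32, 5]]·[β₁, β₀]ᵀ = [-163, -23]ᵀ.
Determinant 234·5 − 32² = 146.
β₁ = ((-163)·5 − 32·(-23))/146 = -79/146; β₀ = (234·(-23) − 32·(-163))/146 = -83/73.

β₁ = -0.541, β₀ = -1.137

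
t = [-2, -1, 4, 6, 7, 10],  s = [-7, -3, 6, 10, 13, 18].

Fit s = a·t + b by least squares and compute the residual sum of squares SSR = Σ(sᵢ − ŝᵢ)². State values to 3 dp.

Entries of XᵀX: Σt·t = 206, Σt = 24, Σ1 = 6.
Right-hand side: Σt·s = 372, Σs = 37.
Determinant 206·6 − 24² = 660.
a = (372·6 − 24·37)/660 = 112/55; b = (206·37 − 24·372)/660 = -653/330.
Residuals: -313/330, 67/66, -1/6, -79/330, 239/330, -127/330; SSR = 887/330.

SSR = 2.688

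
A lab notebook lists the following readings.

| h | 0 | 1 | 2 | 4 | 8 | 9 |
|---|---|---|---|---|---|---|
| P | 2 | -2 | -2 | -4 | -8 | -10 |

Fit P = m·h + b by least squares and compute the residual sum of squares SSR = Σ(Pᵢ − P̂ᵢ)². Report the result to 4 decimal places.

Sums needed: Σh·h = 166, Σh = 24, Σ1 = 6.
And Σh·P = -176, ΣP = -24.
Δ = 166·6 − 24² = 420.
m = ((-176)·6 − 24·(-24))/420 = -8/7; b = (166·(-24) − 24·(-176))/420 = 4/7.
Residuals: 10/7, -10/7, -2/7, 0, 4/7, -2/7; SSR = 32/7.

SSR = 4.5714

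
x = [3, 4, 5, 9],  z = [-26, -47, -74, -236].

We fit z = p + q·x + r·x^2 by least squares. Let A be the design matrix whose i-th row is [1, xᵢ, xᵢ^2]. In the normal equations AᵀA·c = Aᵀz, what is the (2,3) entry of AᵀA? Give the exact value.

Row 2 ↔ basis x, column 3 ↔ basis x^2, so (AᵀA)_{2,3} = Σᵢ (x)·(x^2) = (3)·(9) + (4)·(16) + (5)·(25) + (9)·(81) = 945.

945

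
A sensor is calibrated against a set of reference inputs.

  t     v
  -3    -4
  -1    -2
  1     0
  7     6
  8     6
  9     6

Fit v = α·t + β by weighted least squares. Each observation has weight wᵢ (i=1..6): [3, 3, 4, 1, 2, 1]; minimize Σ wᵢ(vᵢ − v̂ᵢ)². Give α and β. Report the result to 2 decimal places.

α = 0.89, β = -1.10

MᵀWM·[α, β]ᵀ = MᵀWv reads: 292·α + 24·β = 234;  24·α + 14·β = 6.
(Σwᵢ·t·t = 292, Σwᵢ·t = 24, Σwᵢ·1 = 14, Σwᵢ·t·v = 234, Σwᵢ·v = 6.)
Determinant 292·14 − 24² = 3512.
α = (234·14 − 24·6)/3512 = 783/878; β = (292·6 − 24·234)/3512 = -483/439.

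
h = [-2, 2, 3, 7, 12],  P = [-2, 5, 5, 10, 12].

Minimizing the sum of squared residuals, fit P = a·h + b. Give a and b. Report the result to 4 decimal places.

a = 0.9806, b = 1.6855

The normal system MᵀM·[a, b]ᵀ = MᵀP is [[210, 22]; [22, 5]]·[a, b]ᵀ = [243, 30]ᵀ.
Eliminating b: 5·(row 1) − 22·(row 2) gives 566·a = 5·243 − 22·30 = 555, so a = 555/566.
Then b = (30 − 22·(555/566))/5 = 477/283.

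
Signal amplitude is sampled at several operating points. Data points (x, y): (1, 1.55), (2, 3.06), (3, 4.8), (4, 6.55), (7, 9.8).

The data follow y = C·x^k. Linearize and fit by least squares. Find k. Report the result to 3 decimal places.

k = 0.969

With ln yᵢ as the transformed response and ln xᵢ as the regressor:
AᵀA = [[7.3958, 5.1240]; [5.1240, 5]], rhs = [9.5453, 7.2871]ᵀ  (here Σln x = 5.1240, Σ(ln x)² = 7.3958, Σln y = 7.2871, Σln x·ln y = 9.5453).
Slope k = (n·Σln x·ln y − Σln x·Σln y)/(n·Σ(ln x)² − (Σln x)²) = (5·9.5453 − 5.1240·7.2871)/10.7239 = 0.96864; ln C = (Σln y − k·Σln x)/n = 0.46477.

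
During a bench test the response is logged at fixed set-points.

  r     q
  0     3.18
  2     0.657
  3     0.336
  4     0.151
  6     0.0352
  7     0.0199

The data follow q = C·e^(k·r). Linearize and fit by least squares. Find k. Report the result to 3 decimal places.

k = -0.729

Linearized form: ln q = k·r + ln C. From the 6 transformed points,
Over the data: Σr = 22.0000, Σ(r)² = 114.0000, Σln q = -9.5081, Σr·ln q = -59.1735.
Normal system: [[114.0000, 22.0000]; [22.0000, 6]]·[k, ln C]ᵀ = [-59.1735, -9.5081]ᵀ.
Δ = 114.0000·6 − (22.0000)² = 200.0000; k = (-59.1735·6 − 22.0000·-9.5081)/200.0000 = -0.72932, ln C = (114.0000·-9.5081 − 22.0000·-59.1735)/200.0000 = 1.08949.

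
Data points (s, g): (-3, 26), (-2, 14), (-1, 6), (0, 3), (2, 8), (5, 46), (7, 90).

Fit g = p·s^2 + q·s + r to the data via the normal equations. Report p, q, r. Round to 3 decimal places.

p = 2.000, q = -1.525, r = 3.026

Normal-equation sums: Σs^2·s^2 = 3140, Σs^2·s = 440, Σs^2 = 92, Σs·s = 92, Σs = 8, Σ1 = 7.
For Xᵀg: Σs^2·g = 5888, Σs·g = 764, Σg = 193.
Inverting the 3×3 Gram matrix, [p, q, r]ᵀ = [13959/6979, -10641/6979, 21121/6979]ᵀ.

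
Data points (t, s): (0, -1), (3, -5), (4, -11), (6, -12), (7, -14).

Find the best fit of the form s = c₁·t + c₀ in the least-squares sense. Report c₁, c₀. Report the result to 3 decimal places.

c₁ = -1.900, c₀ = -1.000

Entries of MᵀM: Σt·t = 110, Σt = 20, Σ1 = 5.
For Mᵀs: Σt·s = -229, Σs = -43.
Normal equations: [[110, 20]; [20, 5]]·[c₁, c₀]ᵀ = [-229, -43]ᵀ.
Δ = 110·5 − 20² = 150.
c₁ = ((-229)·5 − 20·(-43))/150 = -19/10; c₀ = (110·(-43) − 20·(-229))/150 = -1.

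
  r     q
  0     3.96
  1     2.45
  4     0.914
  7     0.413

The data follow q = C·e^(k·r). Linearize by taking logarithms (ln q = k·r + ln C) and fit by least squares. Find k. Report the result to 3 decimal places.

k = -0.318

Let Y = ln q. Fitting Y = k·r + ln C by least squares:
AᵀA = [[66.0000, 12.0000]; [12.0000, 4]], rhs = [-5.6538, 1.2981]ᵀ  (here Σr = 12.0000, Σ(r)² = 66.0000, Σln q = 1.2981, Σr·ln q = -5.6538).
Slope k = (n·Σr·ln q − Σr·Σln q)/(n·Σ(r)² − (Σr)²) = (4·-5.6538 − 12.0000·1.2981)/120.0000 = -0.31827; ln C = (Σln q − k·Σr)/n = 1.27933.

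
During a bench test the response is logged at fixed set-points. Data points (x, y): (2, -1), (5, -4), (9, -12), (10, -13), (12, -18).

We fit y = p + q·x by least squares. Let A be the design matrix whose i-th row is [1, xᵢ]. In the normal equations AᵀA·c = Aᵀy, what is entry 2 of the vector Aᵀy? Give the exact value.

Entry 2 ↔ basis x, so (Aᵀy)_{2} = Σᵢ (x)·yᵢ = (2)·(-1) + (5)·(-4) + (9)·(-12) + (10)·(-13) + (12)·(-18) = -476.

-476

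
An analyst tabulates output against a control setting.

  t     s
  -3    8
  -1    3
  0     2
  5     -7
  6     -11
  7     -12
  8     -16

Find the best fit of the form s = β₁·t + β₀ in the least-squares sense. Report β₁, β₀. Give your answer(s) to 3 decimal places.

The normal system AᵀA·[β₁, β₀]ᵀ = Aᵀs is [[184, 22]; [22, 7]]·[β₁, β₀]ᵀ = [-340, -33]ᵀ.
det = 184·7 − 22² = 804.
β₁ = ((-340)·7 − 22·(-33))/804 = -827/402; β₀ = (184·(-33) − 22·(-340))/804 = 352/201.

β₁ = -2.057, β₀ = 1.751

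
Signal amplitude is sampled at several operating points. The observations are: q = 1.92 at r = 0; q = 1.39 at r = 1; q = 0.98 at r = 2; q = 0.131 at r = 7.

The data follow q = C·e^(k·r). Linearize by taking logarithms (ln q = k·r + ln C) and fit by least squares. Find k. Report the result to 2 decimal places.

Let Y = ln q. Fitting Y = k·r + ln C by least squares:
Sums: Σr = 10.0000, Σ(r)² = 54.0000, Σln q = -1.0711, Σr·ln q = -13.9390.
Normal system: [[54.0000, 10.0000]; [10.0000, 4]]·[k, ln C]ᵀ = [-13.9390, -1.0711]ᵀ.
Slope k = (n·Σr·ln q − Σr·Σln q)/(n·Σ(r)² − (Σr)²) = (4·-13.9390 − 10.0000·-1.0711)/116.0000 = -0.38832; ln C = (Σln q − k·Σr)/n = 0.70301.

k = -0.39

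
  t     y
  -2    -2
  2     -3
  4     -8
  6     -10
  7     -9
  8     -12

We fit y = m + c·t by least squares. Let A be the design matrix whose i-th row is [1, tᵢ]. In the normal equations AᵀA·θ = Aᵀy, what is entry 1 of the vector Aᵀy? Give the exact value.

Entry 1 ↔ basis 1, so (Aᵀy)_{1} = Σᵢ yᵢ = (1)·(-2) + (1)·(-3) + (1)·(-8) + (1)·(-10) + (1)·(-9) + (1)·(-12) = -44.

-44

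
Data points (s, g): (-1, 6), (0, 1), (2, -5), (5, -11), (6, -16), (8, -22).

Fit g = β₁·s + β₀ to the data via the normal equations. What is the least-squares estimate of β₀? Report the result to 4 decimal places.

Compute the Gram sums: Σs·s = 130, Σs = 20, Σ1 = 6.
Moment sums: Σs·g = -343, Σg = -47.
Eliminating β₀: 6·(row 1) − 20·(row 2) gives 380·β₁ = 6·(-343) − 20·(-47) = -1118, so β₁ = -559/190.
Then β₀ = ((-47) − 20·(-559/190))/6 = 75/38.

β₀ = 1.9737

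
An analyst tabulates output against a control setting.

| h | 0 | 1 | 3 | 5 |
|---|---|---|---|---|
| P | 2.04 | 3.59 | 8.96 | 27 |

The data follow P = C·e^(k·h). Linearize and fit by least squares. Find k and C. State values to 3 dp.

Taking logs, ln P = k·h + ln C, so regress ln P on h.
XᵀX = [[35.0000, 9.0000]; [9.0000, 4]], rhs = [24.3356, 7.4797]ᵀ  (here Σh = 9.0000, Σ(h)² = 35.0000, Σln P = 7.4797, Σh·ln P = 24.3356).
Slope k = (n·Σh·ln P − Σh·Σln P)/(n·Σ(h)² − (Σh)²) = (4·24.3356 − 9.0000·7.4797)/59.0000 = 0.50890; ln C = (Σln P − k·Σh)/n = 0.72490, so C = exp(0.72490) = 2.06452.

k = 0.509, C = 2.065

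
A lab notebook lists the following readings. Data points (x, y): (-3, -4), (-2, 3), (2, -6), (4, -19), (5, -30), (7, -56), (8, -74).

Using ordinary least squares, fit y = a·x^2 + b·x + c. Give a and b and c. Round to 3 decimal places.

MᵀM·[a, b, c]ᵀ = Mᵀy reads: 7491·a + 1017·b + 171·c = -8582;  1017·a + 171·b + 21·c = -1216;  171·a + 21·b + 7·c = -186.
Solving the 3×3 system (Gaussian elimination) gives a = -5080/5049, b = -42329/30294, c = 22205/10098.

a = -1.006, b = -1.397, c = 2.199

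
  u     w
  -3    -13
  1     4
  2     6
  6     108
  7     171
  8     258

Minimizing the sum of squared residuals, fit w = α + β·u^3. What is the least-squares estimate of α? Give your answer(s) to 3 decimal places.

α = 1.581

Sums needed: Σ1 = 6, Σu^3 = 1053, Σu^3·u^3 = 427243.
For Xᵀw: Σw = 534, Σu^3·w = 214480.
Δ = 6·427243 − 1053² = 1454649.
α = (534·427243 − 1053·214480)/1454649 = 766774/484883; β = (6·214480 − 1053·534)/1454649 = 241526/484883.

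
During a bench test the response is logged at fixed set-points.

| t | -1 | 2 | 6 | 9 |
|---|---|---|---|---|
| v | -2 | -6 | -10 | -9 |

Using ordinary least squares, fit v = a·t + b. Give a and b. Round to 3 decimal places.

The normal system XᵀX·[a, b]ᵀ = Xᵀv is [[122, 16]; [16, 4]]·[a, b]ᵀ = [-151, -27]ᵀ.
Determinant 122·4 − 16² = 232.
a = ((-151)·4 − 16·(-27))/232 = -43/58; b = (122·(-27) − 16·(-151))/232 = -439/116.

a = -0.741, b = -3.784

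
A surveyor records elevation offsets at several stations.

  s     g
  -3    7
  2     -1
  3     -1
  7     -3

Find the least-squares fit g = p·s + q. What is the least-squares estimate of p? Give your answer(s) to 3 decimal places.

From the data, Σs·s = 71, Σs = 9, Σ1 = 4.
Moment sums: Σs·g = -47, Σg = 2.
det = 71·4 − 9² = 203.
p = ((-47)·4 − 9·2)/203 = -206/203; q = (71·2 − 9·(-47))/203 = 565/203.

p = -1.015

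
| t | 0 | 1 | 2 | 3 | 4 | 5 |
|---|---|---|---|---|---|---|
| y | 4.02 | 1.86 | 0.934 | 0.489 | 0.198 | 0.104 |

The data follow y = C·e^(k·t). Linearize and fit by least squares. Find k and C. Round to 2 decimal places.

Taking logs, ln y = k·t + ln C, so regress ln y on t.
AᵀA = [[55.0000, 15.0000]; [15.0000, 6]], rhs = [-19.4569, -2.6547]ᵀ  (here Σt = 15.0000, Σ(t)² = 55.0000, Σln y = -2.6547, Σt·ln y = -19.4569).
Solving (det = 105.0000): k = -0.73259, ln C = 1.38902, so C = exp(1.38902) = 4.01093.

k = -0.73, C = 4.01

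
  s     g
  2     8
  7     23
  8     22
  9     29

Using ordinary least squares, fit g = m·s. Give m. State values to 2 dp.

m = 3.10

With design matrix M, MᵀM = [[198]] and Mᵀg = [614]ᵀ.
Hence m = 614 / 198 ≈ 3.10101.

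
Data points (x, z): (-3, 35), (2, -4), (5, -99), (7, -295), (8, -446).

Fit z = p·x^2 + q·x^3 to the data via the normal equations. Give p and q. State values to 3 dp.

The normal equations are: 7219·p + 52489·q = -45175;  52489·p + 396211·q = -342889.
(Σx^2·x^2 = 7219, Σx^2·x^3 = 52489, Σx^3·x^3 = 396211, Σx^2·z = -45175, Σx^3·z = -342889.)
Eliminating q: 396211·(row 1) − 52489·(row 2) gives 105152088·p = 396211·(-45175) − 52489·(-342889) = 99068796, so p = 8255733/8762674.
Then q = ((-342889) − 52489·(8255733/8762674))/396211 = -8677093/8762674.

p = 0.942, q = -0.990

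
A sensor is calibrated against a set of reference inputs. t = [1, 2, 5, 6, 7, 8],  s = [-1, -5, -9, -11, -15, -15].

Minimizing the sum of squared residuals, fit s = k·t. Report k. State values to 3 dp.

k = -1.939

Normal-equation sums: Σt·t = 179.
For Xᵀs: Σt·s = -347.
Normal equations: [[179]]·[k]ᵀ = [-347]ᵀ.
k = (-347)/179 = -1.93855.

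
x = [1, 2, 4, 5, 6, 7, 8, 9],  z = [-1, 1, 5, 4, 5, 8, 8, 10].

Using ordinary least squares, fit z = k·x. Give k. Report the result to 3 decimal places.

k = 1.018

Setting ∂/∂k … = 0 gives: 276·k = 281.
k = 281/276 = 1.01812.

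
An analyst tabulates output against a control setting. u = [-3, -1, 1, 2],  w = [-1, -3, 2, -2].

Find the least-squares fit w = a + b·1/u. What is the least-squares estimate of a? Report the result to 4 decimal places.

a = -1.0796

With design matrix M, MᵀM = [[4, 1/6]; [1/6, 85/36]] and Mᵀw = [-4, 13/3]ᵀ.
Δ = 4·(85/36) − (1/6)² = 113/12.
a = ((-4)·(85/36) − (1/6)·(13/3))/(113/12) = -122/113; b = (4·(13/3) − (1/6)·(-4))/(113/12) = 216/113.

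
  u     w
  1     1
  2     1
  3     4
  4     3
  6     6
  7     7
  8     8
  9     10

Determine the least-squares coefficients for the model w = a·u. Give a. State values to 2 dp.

a = 1.02

Normal-equation sums: Σu·u = 260.
Moment sums: Σu·w = 266.
So XᵀX·[a]ᵀ = Xᵀw: [[260]]·[a]ᵀ = [266]ᵀ.
Hence a = 266 / 260 ≈ 1.02308.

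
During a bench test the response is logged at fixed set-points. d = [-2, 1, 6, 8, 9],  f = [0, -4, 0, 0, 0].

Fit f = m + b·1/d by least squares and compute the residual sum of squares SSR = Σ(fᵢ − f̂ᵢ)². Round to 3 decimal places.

SSR = 3.398

Compute the Gram sums: Σ1 = 5, Σ1/d = 65/72, Σ1/d·1/d = 6769/5184.
Right-hand side: Σf = -4, Σ1/d·f = -4.
det = 5·(6769/5184) − (65/72)² = 7405/1296.
m = ((-4)·(6769/5184) − (65/72)·(-4))/(7405/1296) = -2089/7405; b = (5·(-4) − (65/72)·(-4))/(7405/1296) = -4248/1481.
Residuals: -8531/7405, -6291/7405, 5629/7405, 4744/7405, 4449/7405; SSR = 25164/7405.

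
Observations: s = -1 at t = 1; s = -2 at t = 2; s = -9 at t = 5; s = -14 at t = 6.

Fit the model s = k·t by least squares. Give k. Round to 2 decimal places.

Forming MᵀM = [[66]] and Mᵀs = [-134]ᵀ gives MᵀM·[k]ᵀ = Mᵀs.
k = (-134)/66 = -2.0303.

k = -2.03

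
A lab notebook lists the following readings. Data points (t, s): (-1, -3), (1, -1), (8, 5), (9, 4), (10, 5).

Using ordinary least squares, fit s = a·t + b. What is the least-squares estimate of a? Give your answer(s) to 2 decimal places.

Forming XᵀX = [[247, 27]; [27, 5]] and Xᵀs = [128, 10]ᵀ gives XᵀX·[a, b]ᵀ = Xᵀs.
Eliminating b: 5·(row 1) − 27·(row 2) gives 506·a = 5·128 − 27·10 = 370, so a = 185/253.
Then b = (10 − 27·(185/253))/5 = -493/253.

a = 0.73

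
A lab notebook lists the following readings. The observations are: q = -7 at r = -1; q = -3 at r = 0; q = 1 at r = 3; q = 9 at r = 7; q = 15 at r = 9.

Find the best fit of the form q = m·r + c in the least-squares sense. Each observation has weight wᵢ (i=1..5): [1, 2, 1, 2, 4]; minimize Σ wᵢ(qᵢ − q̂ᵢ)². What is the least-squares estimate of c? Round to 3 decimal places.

c = -4.109

The normal system AᵀWA·[m, c]ᵀ = AᵀWq is [[432, 52]; [52, 10]]·[m, c]ᵀ = [676, 66]ᵀ.
Δ = 432·10 − 52² = 1616.
m = (676·10 − 52·66)/1616 = 208/101; c = (432·66 − 52·676)/1616 = -415/101.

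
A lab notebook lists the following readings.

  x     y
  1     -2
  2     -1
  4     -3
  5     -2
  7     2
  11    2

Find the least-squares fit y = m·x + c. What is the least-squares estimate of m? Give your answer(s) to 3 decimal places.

m = 0.455

Sums needed: Σx·x = 216, Σx = 30, Σ1 = 6.
Moment sums: Σx·y = 10, Σy = -4.
So AᵀA·[m, c]ᵀ = Aᵀy: [[216, 30]; [30, 6]]·[m, c]ᵀ = [10, -4]ᵀ.
det = 216·6 − 30² = 396.
m = (10·6 − 30·(-4))/396 = 5/11; c = (216·(-4) − 30·10)/396 = -97/33.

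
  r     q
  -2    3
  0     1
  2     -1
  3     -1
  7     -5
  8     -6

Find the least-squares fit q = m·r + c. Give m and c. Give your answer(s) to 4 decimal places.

Setting ∂/∂m … = 0 gives: 130·m + 18·c = -94;  18·m + 6·c = -9.
det = 130·6 − 18² = 456.
m = ((-94)·6 − 18·(-9))/456 = -67/76; c = (130·(-9) − 18·(-94))/456 = 87/76.

m = -0.8816, c = 1.1447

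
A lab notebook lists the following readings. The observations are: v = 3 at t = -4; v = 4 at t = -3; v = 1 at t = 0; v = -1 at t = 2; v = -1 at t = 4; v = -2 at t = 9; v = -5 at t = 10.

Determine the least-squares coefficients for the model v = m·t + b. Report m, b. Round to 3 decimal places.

Normal-equation sums: Σt·t = 226, Σt = 18, Σ1 = 7.
And Σt·v = -98, Σv = -1.
So AᵀA·[m, b]ᵀ = Aᵀv: [[226, 18]; [18, 7]]·[m, b]ᵀ = [-98, -1]ᵀ.
det = 226·7 − 18² = 1258.
m = ((-98)·7 − 18·(-1))/1258 = -334/629; b = (226·(-1) − 18·(-98))/1258 = 769/629.

m = -0.531, b = 1.223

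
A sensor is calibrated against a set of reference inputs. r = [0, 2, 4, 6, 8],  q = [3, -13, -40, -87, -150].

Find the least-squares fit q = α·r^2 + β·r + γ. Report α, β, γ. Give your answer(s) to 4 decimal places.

α = -2.0357, β = -2.7143, γ = 2.3143

Setting ∂/∂α … = 0 gives: 5664·α + 800·β + 120·γ = -13424;  800·α + 120·β + 20·γ = -1908;  120·α + 20·β + 5·γ = -287.
Solving the 3×3 system (Gaussian elimination) gives α = -57/28, β = -19/7, γ = 81/35.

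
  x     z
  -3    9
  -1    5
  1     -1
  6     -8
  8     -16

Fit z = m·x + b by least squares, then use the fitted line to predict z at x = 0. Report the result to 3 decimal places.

ẑ = 2.484

Compute the Gram sums: Σx·x = 111, Σx = 11, Σ1 = 5.
For Aᵀz: Σx·z = -209, Σz = -11.
Normal equations: [[111, 11]; [11, 5]]·[m, b]ᵀ = [-209, -11]ᵀ.
Eliminating b: 5·(row 1) − 11·(row 2) gives 434·m = 5·(-209) − 11·(-11) = -924, so m = -66/31.
Then b = ((-11) − 11·(-66/31))/5 = 77/31.
At x = 0: ẑ = (-66/31)·(0) + (77/31)·(1) = 77/31.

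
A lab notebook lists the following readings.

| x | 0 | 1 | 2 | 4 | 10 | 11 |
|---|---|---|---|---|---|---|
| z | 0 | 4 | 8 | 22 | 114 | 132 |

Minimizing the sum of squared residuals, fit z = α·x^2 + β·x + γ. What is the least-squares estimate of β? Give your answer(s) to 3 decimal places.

Entries of MᵀM: Σx^2·x^2 = 24914, Σx^2·x = 2404, Σx^2 = 242, Σx·x = 242, Σx = 28, Σ1 = 6.
Right-hand side: Σx^2·z = 27760, Σx·z = 2700, Σz = 280.
Solving the 3×3 system (Gaussian elimination) gives α = 21470/23361, β = 46550/23361, γ = 2330/7787.

β = 1.993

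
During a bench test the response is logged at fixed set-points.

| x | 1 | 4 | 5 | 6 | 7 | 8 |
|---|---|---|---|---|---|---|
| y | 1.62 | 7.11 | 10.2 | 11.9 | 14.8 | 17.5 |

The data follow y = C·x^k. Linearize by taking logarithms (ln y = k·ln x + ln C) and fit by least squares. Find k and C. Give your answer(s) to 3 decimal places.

k = 1.139, C = 1.585

With ln yᵢ as the transformed response and ln xᵢ as the regressor:
Over the data: Σln x = 8.8128, Σ(ln x)² = 15.8331, Σln y = 12.7997, Σln x·ln y = 22.0896.
Normal system: [[15.8331, 8.8128]; [8.8128, 6]]·[k, ln C]ᵀ = [22.0896, 12.7997]ᵀ.
Slope k = (n·Σln x·ln y − Σln x·Σln y)/(n·Σ(ln x)² − (Σln x)²) = (6·22.0896 − 8.8128·12.7997)/17.3327 = 1.13866; ln C = (Σln y − k·Σln x)/n = 0.46081, so C = exp(0.46081) = 1.58536.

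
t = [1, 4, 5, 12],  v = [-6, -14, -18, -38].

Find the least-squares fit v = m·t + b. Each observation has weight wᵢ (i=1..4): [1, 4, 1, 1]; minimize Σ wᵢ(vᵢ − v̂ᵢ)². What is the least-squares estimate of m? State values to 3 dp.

m = -2.946

From the data, Σwᵢ·t·t = 234, Σwᵢ·t = 34, Σwᵢ·1 = 7.
And Σwᵢ·t·v = -776, Σwᵢ·v = -118.
So AᵀWA·[m, b]ᵀ = AᵀWv: [[234, 34]; [34, 7]]·[m, b]ᵀ = [-776, -118]ᵀ.
Eliminating b: 7·(row 1) − 34·(row 2) gives 482·m = 7·(-776) − 34·(-118) = -1420, so m = -710/241.
Then b = ((-118) − 34·(-710/241))/7 = -614/241.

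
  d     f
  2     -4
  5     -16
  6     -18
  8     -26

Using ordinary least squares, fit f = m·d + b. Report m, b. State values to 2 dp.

With design matrix X, XᵀX = [[129, 21]; [21, 4]] and Xᵀf = [-404, -64]ᵀ.
det = 129·4 − 21² = 75.
m = ((-404)·4 − 21·(-64))/75 = -272/75; b = (129·(-64) − 21·(-404))/75 = 76/25.

m = -3.63, b = 3.04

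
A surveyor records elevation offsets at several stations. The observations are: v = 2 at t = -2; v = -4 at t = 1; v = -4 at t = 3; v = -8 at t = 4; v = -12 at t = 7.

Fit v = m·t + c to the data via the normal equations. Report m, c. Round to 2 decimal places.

Sums needed: Σt·t = 79, Σt = 13, Σ1 = 5.
For Mᵀv: Σt·v = -136, Σv = -26.
Normal equations: [[79, 13]; [13, 5]]·[m, c]ᵀ = [-136, -26]ᵀ.
Δ = 79·5 − 13² = 226.
m = ((-136)·5 − 13·(-26))/226 = -171/113; c = (79·(-26) − 13·(-136))/226 = -143/113.

m = -1.51, c = -1.27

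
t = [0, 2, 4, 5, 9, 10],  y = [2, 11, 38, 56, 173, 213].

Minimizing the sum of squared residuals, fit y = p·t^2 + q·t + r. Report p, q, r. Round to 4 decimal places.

The normal equations are: 17458·p + 1926·q + 226·r = 37365;  1926·p + 226·q + 30·r = 4141;  226·p + 30·q + 6·r = 493.
Inverting the 3×3 Gram matrix, [p, q, r]ᵀ = [35381/17336, 11735/17336, 16541/8668]ᵀ.

p = 2.0409, q = 0.6769, r = 1.9083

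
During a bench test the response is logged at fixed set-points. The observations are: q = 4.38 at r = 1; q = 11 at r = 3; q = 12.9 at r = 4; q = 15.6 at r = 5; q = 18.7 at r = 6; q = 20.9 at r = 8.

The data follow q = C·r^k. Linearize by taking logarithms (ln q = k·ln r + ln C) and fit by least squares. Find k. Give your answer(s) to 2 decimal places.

Taking logs, ln q = k·ln r + ln C, so regress ln q on ln r.
Σln r = 7.9655, Σ(ln r)² = 13.2535, Σln q = 15.1477, Σln r·ln q = 22.1692.
Normal system: [[13.2535, 7.9655]; [7.9655, 6]]·[k, ln C]ᵀ = [22.1692, 15.1477]ᵀ.
Solving (det = 16.0713): k = 0.76878, ln C = 1.50399.

k = 0.77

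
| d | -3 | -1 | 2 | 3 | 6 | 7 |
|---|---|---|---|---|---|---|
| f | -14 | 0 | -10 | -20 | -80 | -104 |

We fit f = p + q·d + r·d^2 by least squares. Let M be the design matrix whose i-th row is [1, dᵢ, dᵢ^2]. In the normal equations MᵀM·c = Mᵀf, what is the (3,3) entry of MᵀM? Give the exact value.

Row 3 ↔ basis d^2, column 3 ↔ basis d^2, so (MᵀM)_{3,3} = Σᵢ (d^2)·(d^2) = (9)·(9) + (1)·(1) + (4)·(4) + (9)·(9) + (36)·(36) + (49)·(49) = 3876.

3876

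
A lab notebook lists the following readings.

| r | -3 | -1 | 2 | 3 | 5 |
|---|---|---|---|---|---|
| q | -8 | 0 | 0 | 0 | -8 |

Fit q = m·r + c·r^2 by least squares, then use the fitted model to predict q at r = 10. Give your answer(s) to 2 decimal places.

Sums needed: Σr·r = 48, Σr·r^2 = 132, Σr^2·r^2 = 804.
Right-hand side: Σr·q = -16, Σr^2·q = -272.
Determinant 48·804 − 132² = 21168.
m = ((-16)·804 − 132·(-272))/21168 = 160/147; c = (48·(-272) − 132·(-16))/21168 = -76/147.
At r = 10: q̂ = (160/147)·(10) + (-76/147)·(100) = -2000/49.

q̂ = -40.82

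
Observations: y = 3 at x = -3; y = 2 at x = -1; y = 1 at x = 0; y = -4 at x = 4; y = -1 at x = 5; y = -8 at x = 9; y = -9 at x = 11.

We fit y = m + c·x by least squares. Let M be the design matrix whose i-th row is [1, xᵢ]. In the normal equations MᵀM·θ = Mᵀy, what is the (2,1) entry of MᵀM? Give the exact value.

25

Row 2 ↔ basis x, column 1 ↔ basis 1, so (MᵀM)_{2,1} = Σᵢ x = (-3)·(1) + (-1)·(1) + (0)·(1) + (4)·(1) + (5)·(1) + (9)·(1) + (11)·(1) = 25.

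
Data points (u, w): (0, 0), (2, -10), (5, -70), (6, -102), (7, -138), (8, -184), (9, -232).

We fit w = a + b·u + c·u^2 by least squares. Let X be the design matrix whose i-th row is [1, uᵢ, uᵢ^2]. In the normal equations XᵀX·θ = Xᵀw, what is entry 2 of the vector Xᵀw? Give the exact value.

Entry 2 ↔ basis u, so (Xᵀw)_{2} = Σᵢ (u)·wᵢ = (0)·(0) + (2)·(-10) + (5)·(-70) + (6)·(-102) + (7)·(-138) + (8)·(-184) + (9)·(-232) = -5508.

-5508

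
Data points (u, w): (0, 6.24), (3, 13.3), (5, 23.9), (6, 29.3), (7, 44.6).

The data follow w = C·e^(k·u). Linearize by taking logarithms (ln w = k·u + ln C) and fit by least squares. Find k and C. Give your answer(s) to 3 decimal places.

k = 0.275, C = 6.052

Let Y = ln w. Fitting Y = k·u + ln C by least squares:
XᵀX = [[119.0000, 21.0000]; [21.0000, 5]], rhs = [70.4823, 14.7679]ᵀ  (here Σu = 21.0000, Σ(u)² = 119.0000, Σln w = 14.7679, Σu·ln w = 70.4823).
Δ = 119.0000·5 − (21.0000)² = 154.0000; k = (70.4823·5 − 21.0000·14.7679)/154.0000 = 0.27458, ln C = (119.0000·14.7679 − 21.0000·70.4823)/154.0000 = 1.80036, so C = exp(1.80036) = 6.05185.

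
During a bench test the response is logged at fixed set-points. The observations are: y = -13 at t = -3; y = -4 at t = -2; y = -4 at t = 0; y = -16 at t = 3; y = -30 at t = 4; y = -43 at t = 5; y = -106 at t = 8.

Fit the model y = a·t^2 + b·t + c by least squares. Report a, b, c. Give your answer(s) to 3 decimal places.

a = -1.523, b = -0.847, c = -1.418

With design matrix A, AᵀA = [[5155, 693, 127]; [693, 127, 15]; [127, 15, 7]] and Aᵀy = [-8616, -1184, -216]ᵀ.
Inverting the 3×3 Gram matrix, [a, b, c]ᵀ = [-82868/54427, -46112/54427, -77188/54427]ᵀ.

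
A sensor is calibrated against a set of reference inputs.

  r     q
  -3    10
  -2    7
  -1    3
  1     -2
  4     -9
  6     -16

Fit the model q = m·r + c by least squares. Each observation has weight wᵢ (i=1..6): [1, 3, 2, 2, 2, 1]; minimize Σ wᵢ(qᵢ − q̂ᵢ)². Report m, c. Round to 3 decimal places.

m = -2.751, c = 1.159

Entries of MᵀWM: Σwᵢ·r·r = 93, Σwᵢ·r = 5, Σwᵢ·1 = 11.
And Σwᵢ·r·q = -250, Σwᵢ·q = -1.
Normal equations: [[93, 5]; [5, 11]]·[m, c]ᵀ = [-250, -1]ᵀ.
Eliminating c: 11·(row 1) − 5·(row 2) gives 998·m = 11·(-250) − 5·(-1) = -2745, so m = -2745/998.
Then c = ((-1) − 5·(-2745/998))/11 = 1157/998.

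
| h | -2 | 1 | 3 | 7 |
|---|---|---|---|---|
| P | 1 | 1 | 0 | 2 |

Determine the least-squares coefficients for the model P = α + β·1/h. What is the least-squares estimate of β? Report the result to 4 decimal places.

β = -0.1666

Entries of AᵀA: Σ1 = 4, Σ1/h = 41/42, Σ1/h·1/h = 2437/1764.
For AᵀP: ΣP = 4, Σ1/h·P = 11/14.
So AᵀA·[α, β]ᵀ = AᵀP: [[4, 41/42]; [41/42, 2437/1764]]·[α, β]ᵀ = [4, 11/14]ᵀ.
Δ = 4·(2437/1764) − (41/42)² = 2689/588.
α = (4·(2437/1764) − (41/42)·(11/14))/(2689/588) = 8395/8067; β = (4·(11/14) − (41/42)·4)/(2689/588) = -448/2689.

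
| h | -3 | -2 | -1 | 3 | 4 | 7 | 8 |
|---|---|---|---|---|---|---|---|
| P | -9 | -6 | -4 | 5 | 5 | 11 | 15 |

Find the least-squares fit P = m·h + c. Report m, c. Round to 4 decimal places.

m = 2.0458, c = -2.2475

Normal-equation sums: Σh·h = 152, Σh = 16, Σ1 = 7.
And Σh·P = 275, ΣP = 17.
AᵀA·[m, c]ᵀ = AᵀP becomes [[152, 16]; [16, 7]]·[m, c]ᵀ = [275, 17]ᵀ.
Eliminating c: 7·(row 1) − 16·(row 2) gives 808·m = 7·275 − 16·17 = 1653, so m = 1653/808.
Then c = (17 − 16·(1653/808))/7 = -227/101.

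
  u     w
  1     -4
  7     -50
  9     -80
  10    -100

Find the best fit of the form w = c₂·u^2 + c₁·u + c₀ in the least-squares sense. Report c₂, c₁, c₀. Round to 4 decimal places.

Normal-equation sums: Σu^2·u^2 = 18963, Σu^2·u = 2073, Σu^2 = 231, Σu·u = 231, Σu = 27, Σ1 = 4.
For Aᵀw: Σu^2·w = -18934, Σu·w = -2074, Σw = -234.
Row-reducing yields c₂ = -340/339, c₁ = 722/1695, c₀ = -1952/565.

c₂ = -1.0029, c₁ = 0.4260, c₀ = -3.4549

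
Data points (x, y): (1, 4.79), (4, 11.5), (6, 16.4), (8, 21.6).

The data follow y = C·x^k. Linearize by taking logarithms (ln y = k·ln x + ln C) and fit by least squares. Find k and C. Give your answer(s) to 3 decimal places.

With ln yᵢ as the transformed response and ln xᵢ as the regressor:
AᵀA = [[9.4563, 5.2575]; [5.2575, 4]], rhs = [14.7874, 9.8789]ᵀ  (here Σln x = 5.2575, Σ(ln x)² = 9.4563, Σln y = 9.8789, Σln x·ln y = 14.7874).
Slope k = (n·Σln x·ln y − Σln x·Σln y)/(n·Σ(ln x)² − (Σln x)²) = (4·14.7874 − 5.2575·9.8789)/10.1839 = 0.70812; ln C = (Σln y − k·Σln x)/n = 1.53898, so C = exp(1.53898) = 4.65985.

k = 0.708, C = 4.660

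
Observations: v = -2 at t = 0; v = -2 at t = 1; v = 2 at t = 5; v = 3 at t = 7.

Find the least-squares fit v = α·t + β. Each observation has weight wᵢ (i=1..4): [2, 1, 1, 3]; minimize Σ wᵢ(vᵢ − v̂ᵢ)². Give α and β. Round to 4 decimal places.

Normal-equation sums: Σwᵢ·t·t = 173, Σwᵢ·t = 27, Σwᵢ·1 = 7.
For AᵀWv: Σwᵢ·t·v = 71, Σwᵢ·v = 5.
AᵀWA·[α, β]ᵀ = AᵀWv becomes [[173, 27]; [27, 7]]·[α, β]ᵀ = [71, 5]ᵀ.
Eliminating β: 7·(row 1) − 27·(row 2) gives 482·α = 7·71 − 27·5 = 362, so α = 181/241.
Then β = (5 − 27·(181/241))/7 = -526/241.

α = 0.7510, β = -2.1826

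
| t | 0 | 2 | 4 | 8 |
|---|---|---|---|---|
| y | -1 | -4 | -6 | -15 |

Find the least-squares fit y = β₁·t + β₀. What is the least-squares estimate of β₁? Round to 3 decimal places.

Compute the Gram sums: Σt·t = 84, Σt = 14, Σ1 = 4.
Right-hand side: Σt·y = -152, Σy = -26.
Normal equations: [[84, 14]; [14, 4]]·[β₁, β₀]ᵀ = [-152, -26]ᵀ.
Eliminating β₀: 4·(row 1) − 14·(row 2) gives 140·β₁ = 4·(-152) − 14·(-26) = -244, so β₁ = -61/35.
Then β₀ = ((-26) − 14·(-61/35))/4 = -2/5.

β₁ = -1.743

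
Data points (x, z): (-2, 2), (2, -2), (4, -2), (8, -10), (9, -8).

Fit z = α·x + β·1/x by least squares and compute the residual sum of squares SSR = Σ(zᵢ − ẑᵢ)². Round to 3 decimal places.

SSR = 8.746

The normal equations are: 169·α + 5·β = -168;  5·α + (3061/5184)·β = -167/36.
Determinant 169·(3061/5184) − 5² = 387709/5184.
α = ((-168)·(3061/5184) − 5·(-167/36))/(387709/5184) = -394008/387709; β = (169·(-167/36) − 5·(-168))/(387709/5184) = 290448/387709.
Residuals: 132626/387709, -132626/387709, 728002/387709, -761332/387709, 412128/387709; SSR = 3390796/387709.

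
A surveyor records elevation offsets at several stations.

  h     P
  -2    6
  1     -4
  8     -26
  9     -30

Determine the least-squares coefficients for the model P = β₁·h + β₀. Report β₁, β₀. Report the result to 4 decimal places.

The normal system MᵀM·[β₁, β₀]ᵀ = MᵀP is [[150, 16]; [16, 4]]·[β₁, β₀]ᵀ = [-494, -54]ᵀ.
Δ = 150·4 − 16² = 344.
β₁ = ((-494)·4 − 16·(-54))/344 = -139/43; β₀ = (150·(-54) − 16·(-494))/344 = -49/86.

β₁ = -3.2326, β₀ = -0.5698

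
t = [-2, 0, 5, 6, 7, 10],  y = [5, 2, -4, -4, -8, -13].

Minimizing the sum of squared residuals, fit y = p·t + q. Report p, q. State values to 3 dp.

p = -1.428, q = 2.520

The normal equations are: 214·p + 26·q = -240;  26·p + 6·q = -22.
(Σt·t = 214, Σt = 26, Σ1 = 6, Σt·y = -240, Σy = -22.)
Δ = 214·6 − 26² = 608.
p = ((-240)·6 − 26·(-22))/608 = -217/152; q = (214·(-22) − 26·(-240))/608 = 383/152.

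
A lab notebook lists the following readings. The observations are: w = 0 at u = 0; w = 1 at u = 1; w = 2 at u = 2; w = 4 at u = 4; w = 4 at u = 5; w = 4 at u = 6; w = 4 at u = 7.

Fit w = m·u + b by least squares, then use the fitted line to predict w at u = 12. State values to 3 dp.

Sums needed: Σu·u = 131, Σu = 25, Σ1 = 7.
For Aᵀw: Σu·w = 93, Σw = 19.
So AᵀA·[m, b]ᵀ = Aᵀw: [[131, 25]; [25, 7]]·[m, b]ᵀ = [93, 19]ᵀ.
det = 131·7 − 25² = 292.
m = (93·7 − 25·19)/292 = 44/73; b = (131·19 − 25·93)/292 = 41/73.
At u = 12: ŵ = (44/73)·(12) + (41/73)·(1) = 569/73.

ŵ = 7.795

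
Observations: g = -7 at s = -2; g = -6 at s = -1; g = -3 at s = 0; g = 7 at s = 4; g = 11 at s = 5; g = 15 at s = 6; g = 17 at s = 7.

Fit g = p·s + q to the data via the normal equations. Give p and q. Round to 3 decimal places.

p = 2.766, q = -2.651

AᵀA·[p, q]ᵀ = Aᵀg reads: 131·p + 19·q = 312;  19·p + 7·q = 34.
Eliminating q: 7·(row 1) − 19·(row 2) gives 556·p = 7·312 − 19·34 = 1538, so p = 769/278.
Then q = (34 − 19·(769/278))/7 = -737/278.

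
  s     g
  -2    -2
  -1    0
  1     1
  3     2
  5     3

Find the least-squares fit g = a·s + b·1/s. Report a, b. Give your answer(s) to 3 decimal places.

a = 0.649, b = 0.009

Setting ∂/∂a … = 0 gives: 40·a + 5·b = 26;  5·a + (2161/900)·b = 49/15.
Determinant 40·(2161/900) − 5² = 3197/45.
a = (26·(2161/900) − 5·(49/15))/(3197/45) = 20743/31970; b = (40·(49/15) − 5·26)/(3197/45) = 30/3197.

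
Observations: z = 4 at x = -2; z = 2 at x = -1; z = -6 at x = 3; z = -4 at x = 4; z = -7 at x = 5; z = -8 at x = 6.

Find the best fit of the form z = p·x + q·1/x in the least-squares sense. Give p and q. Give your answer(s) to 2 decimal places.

p = -1.31, q = -1.24

Setting ∂/∂p … = 0 gives: 91·p + 6·q = -127;  6·p + (5369/3600)·q = -146/15.
Δ = 91·(5369/3600) − 6² = 358979/3600.
p = ((-127)·(5369/3600) − 6·(-146/15))/(358979/3600) = -471623/358979; q = (91·(-146/15) − 6·(-127))/(358979/3600) = -445440/358979.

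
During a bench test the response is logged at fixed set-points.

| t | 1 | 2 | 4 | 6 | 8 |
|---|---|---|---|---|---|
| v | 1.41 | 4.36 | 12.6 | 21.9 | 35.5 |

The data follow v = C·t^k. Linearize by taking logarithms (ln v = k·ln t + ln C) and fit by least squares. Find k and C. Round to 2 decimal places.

Let Y = ln v. Fitting Y = k·ln t + ln C by least squares:
Σln t = 5.9506, Σ(ln t)² = 9.9367, Σln v = 11.0058, Σln t·ln v = 17.4860.
Equations: 9.9367·k + 5.9506·ln C = 17.4860;  5.9506·k + 5·ln C = 11.0058.
Slope k = (n·Σln t·ln v − Σln t·Σln v)/(n·Σ(ln t)² − (Σln t)²) = (5·17.4860 − 5.9506·11.0058)/14.2736 = 1.53699; ln C = (Σln v − k·Σln t)/n = 0.37194, so C = exp(0.37194) = 1.45054.

k = 1.54, C = 1.45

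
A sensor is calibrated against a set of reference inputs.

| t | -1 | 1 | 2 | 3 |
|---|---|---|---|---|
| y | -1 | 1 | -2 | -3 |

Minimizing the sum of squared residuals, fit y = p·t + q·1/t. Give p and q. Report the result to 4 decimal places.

p = -1.3376, q = 2.2661

Sums needed: Σt·t = 15, Σt·1/t = 4, Σ1/t·1/t = 85/36.
Moment sums: Σt·y = -11, Σ1/t·y = 0.
det = 15·(85/36) − 4² = 233/12.
p = ((-11)·(85/36) − 4·0)/(233/12) = -935/699; q = (15·0 − 4·(-11))/(233/12) = 528/233.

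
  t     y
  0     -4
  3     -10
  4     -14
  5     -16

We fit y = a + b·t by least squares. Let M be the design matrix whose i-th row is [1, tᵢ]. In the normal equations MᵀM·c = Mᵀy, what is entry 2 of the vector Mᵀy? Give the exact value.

-166

Entry 2 ↔ basis t, so (Mᵀy)_{2} = Σᵢ (t)·yᵢ = (0)·(-4) + (3)·(-10) + (4)·(-14) + (5)·(-16) = -166.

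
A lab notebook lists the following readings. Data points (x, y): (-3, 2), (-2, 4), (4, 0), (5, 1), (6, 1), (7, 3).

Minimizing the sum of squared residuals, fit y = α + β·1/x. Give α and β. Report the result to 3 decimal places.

α = 1.792, β = -3.398

Sums needed: Σ1 = 6, Σ1/x = -31/420, Σ1/x·1/x = 90281/176400.
For Mᵀy: Σy = 11, Σ1/x·y = -131/70.
Normal equations: [[6, -31/420]; [-31/420, 90281/176400]]·[α, β]ᵀ = [11, -131/70]ᵀ.
Δ = 6·(90281/176400) − (-31/420)² = 21629/7056.
α = (11·(90281/176400) − (-31/420)·(-131/70))/(21629/7056) = 38749/21629; β = (6·(-131/70) − (-31/420)·11)/(21629/7056) = -73500/21629.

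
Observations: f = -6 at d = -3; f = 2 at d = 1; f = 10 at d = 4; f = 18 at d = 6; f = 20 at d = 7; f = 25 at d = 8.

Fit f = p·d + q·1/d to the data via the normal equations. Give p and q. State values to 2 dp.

Sums needed: Σd·d = 175, Σd·1/d = 6, Σ1/d·1/d = 34925/28224.
And Σd·f = 508, Σ1/d·f = 867/56.
So AᵀA·[p, q]ᵀ = Aᵀf: [[175, 6]; [6, 34925/28224]]·[p, q]ᵀ = [508, 867/56]ᵀ.
Δ = 175·(34925/28224) − 6² = 727973/4032.
p = (508·(34925/28224) − 6·(867/56))/(727973/4032) = 15120092/5095811; q = (175·(867/56) − 6·508)/(727973/4032) = -1365336/727973.

p = 2.97, q = -1.88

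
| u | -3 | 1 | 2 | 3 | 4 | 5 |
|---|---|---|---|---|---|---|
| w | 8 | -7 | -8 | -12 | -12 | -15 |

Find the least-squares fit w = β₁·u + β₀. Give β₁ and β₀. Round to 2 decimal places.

Entries of AᵀA: Σu·u = 64, Σu = 12, Σ1 = 6.
For Aᵀw: Σu·w = -206, Σw = -46.
Normal equations: [[64, 12]; [12, 6]]·[β₁, β₀]ᵀ = [-206, -46]ᵀ.
Eliminating β₀: 6·(row 1) − 12·(row 2) gives 240·β₁ = 6·(-206) − 12·(-46) = -684, so β₁ = -57/20.
Then β₀ = ((-46) − 12·(-57/20))/6 = -59/30.

β₁ = -2.85, β₀ = -1.97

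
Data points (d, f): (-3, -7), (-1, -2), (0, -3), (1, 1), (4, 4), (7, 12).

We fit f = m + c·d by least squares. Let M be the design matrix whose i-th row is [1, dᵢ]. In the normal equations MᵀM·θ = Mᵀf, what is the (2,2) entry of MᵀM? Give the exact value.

Row 2 ↔ basis d, column 2 ↔ basis d, so (MᵀM)_{2,2} = Σᵢ (d)·(d) = (-3)·(-3) + (-1)·(-1) + (0)·(0) + (1)·(1) + (4)·(4) + (7)·(7) = 76.

76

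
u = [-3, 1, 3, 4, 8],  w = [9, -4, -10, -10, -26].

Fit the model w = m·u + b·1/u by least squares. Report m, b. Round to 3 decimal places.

m = -3.098, b = -0.455

Setting ∂/∂m … = 0 gives: 99·m + 5·b = -309;  5·m + (749/576)·b = -193/12.
Eliminating b: (749/576)·(row 1) − 5·(row 2) gives (6639/64)·m = (749/576)·(-309) − 5·(-193/12) = -20569/64, so m = -20569/6639.
Then b = ((-193/12) − 5·(-20569/6639))/(749/576) = -1008/2213.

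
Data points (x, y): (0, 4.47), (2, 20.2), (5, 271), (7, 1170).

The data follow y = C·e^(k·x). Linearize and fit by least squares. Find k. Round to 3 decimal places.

k = 0.806

Linearized form: ln y = k·x + ln C. From the 4 transformed points,
Sums: Σx = 14.0000, Σ(x)² = 78.0000, Σln y = 17.1699, Σx·ln y = 83.4753.
Normal system: [[78.0000, 14.0000]; [14.0000, 4]]·[k, ln C]ᵀ = [83.4753, 17.1699]ᵀ.
Slope k = (n·Σx·ln y − Σx·Σln y)/(n·Σ(x)² − (Σx)²) = (4·83.4753 − 14.0000·17.1699)/116.0000 = 0.80622; ln C = (Σln y − k·Σx)/n = 1.47071.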